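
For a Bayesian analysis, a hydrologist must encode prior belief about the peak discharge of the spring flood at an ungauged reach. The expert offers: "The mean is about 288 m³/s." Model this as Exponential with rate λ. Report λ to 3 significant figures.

λ ≈ 0.00347

Exponential mean = 1/λ, so λ = 1/288.0 = 0.00347.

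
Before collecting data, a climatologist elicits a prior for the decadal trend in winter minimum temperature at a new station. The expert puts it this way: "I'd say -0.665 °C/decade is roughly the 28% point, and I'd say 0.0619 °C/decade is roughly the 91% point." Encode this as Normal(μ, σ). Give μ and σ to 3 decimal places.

The p-quantile of Normal(μ,σ) is μ + z_p·σ, with z_{0.28} = -0.5828 and z_{0.91} = 1.341.
Eliminate σ: μ = (z₂·x₁ − z₁·x₂)/(z₂ − z₁) = (1.341·-0.665 − (-0.5828)·0.0619)/1.924 = -0.445.
Then σ = (x₂ − x₁)/(z₂ − z₁) = (0.0619 − -0.665)/1.924 = 0.378.

μ = -0.445, σ = 0.378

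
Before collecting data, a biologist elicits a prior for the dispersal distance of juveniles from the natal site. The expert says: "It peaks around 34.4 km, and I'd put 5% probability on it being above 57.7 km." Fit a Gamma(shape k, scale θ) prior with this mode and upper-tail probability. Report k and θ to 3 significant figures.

k ≈ 11.4, θ ≈ 3.29

Gamma(k,θ) with k>1 has mode (k−1)θ, so θ = 34.4/(k−1).
Need P(X < 57.7) = 0.95 with θ tied to k this way. Start at k = 2, θ = 34.4: P(X<57.7) ≈ 0.500.
Too low — raise k to concentrate. Iterating converges to k ≈ 11.4.
Then θ = 34.4/(11.4−1) ≈ 3.29.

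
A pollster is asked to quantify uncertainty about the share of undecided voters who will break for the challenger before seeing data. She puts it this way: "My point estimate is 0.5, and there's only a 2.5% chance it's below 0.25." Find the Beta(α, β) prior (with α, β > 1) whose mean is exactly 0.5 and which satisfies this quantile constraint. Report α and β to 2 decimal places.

α ≈ 6.92, β ≈ 6.92

With mean 0.5 fixed, write α = 0.5s, β = 0.5s where s = α+β.
Need P(θ < 0.25) = 0.025 under Beta(0.5s, 0.5s). Normal approximation: (q−m)/√(m(1−m)/s) ≈ z_{0.025} = -1.96, so s ≈ 0.5·0.5·(-1.96)²/(0.25−0.5)² = 15.4.
At s = 15.4: P(θ<0.25) ≈ 0.019. Adjusting to match 0.025 gives s ≈ 13.83.
So α = 0.5·13.83 ≈ 6.92, β = 0.5·13.83 ≈ 6.92.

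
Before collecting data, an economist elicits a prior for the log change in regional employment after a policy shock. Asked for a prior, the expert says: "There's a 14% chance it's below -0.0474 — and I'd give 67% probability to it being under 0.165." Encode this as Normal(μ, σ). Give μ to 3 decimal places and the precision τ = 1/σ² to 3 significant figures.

μ = 0.104, τ = 51.2

For Normal(μ,σ), the p-quantile is μ + z_p·σ. Here z_{0.14} = -1.08, z_{0.67} = 0.4399.
So -0.0474 = μ − 1.08σ and 0.165 = μ + 0.4399σ.
Subtracting: σ = (0.165 − -0.0474)/(0.4399 − (-1.08)) = 0.140.
Then μ = -0.0474 − (-1.08)·0.140 = 0.104.
Precision τ = 1/σ² = 1/0.1397² = 51.2.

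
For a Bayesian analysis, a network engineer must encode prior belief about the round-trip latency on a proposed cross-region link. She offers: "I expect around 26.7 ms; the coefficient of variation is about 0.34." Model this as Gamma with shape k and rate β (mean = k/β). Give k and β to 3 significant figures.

k ≈ 8.65, β ≈ 0.324

For Gamma(k, rate β): mean = k/β, variance = k/β², so CV = 1/√k.
CV = 0.34, hence k = 1/CV² = 8.65.
Then β = k/mean = 8.65/26.7 = 0.324.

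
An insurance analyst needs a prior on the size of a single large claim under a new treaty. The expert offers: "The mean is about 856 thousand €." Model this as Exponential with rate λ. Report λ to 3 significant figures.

λ ≈ 0.00117

Exponential mean = 1/λ, so λ = 1/856.0 = 0.00117.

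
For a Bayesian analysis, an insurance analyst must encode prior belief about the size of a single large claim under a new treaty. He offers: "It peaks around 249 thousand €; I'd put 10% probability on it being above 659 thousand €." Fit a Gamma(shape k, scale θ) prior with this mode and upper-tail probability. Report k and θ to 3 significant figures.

k ≈ 3.02, θ ≈ 123

Gamma(k,θ) with k>1 has mode (k−1)θ, so θ = 249/(k−1).
Need P(X < 659) = 0.9 with θ tied to k this way. Start at k = 2, θ = 249: P(X<659) ≈ 0.741.
Too low — raise k to concentrate. Iterating converges to k ≈ 3.02.
Then θ = 249/(3.02−1) ≈ 123.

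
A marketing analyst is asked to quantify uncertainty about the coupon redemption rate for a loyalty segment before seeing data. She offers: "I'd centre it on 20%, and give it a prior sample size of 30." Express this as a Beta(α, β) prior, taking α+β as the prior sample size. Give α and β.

α = 6, β = 24

Under the effective-sample-size interpretation, Beta(α, β) has prior mean α/(α+β) and prior sample size α+β.
So α+β = 30 and α/(α+β) = 0.2, giving α = 0.2·30 = 6 and β = 30 − 6 = 24.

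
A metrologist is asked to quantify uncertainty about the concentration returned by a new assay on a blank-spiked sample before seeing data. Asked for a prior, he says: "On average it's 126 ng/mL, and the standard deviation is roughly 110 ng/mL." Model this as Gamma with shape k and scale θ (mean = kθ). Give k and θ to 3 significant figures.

For Gamma(k, scale θ): mean = kθ, variance = kθ², so CV = 1/√k.
CV = SD/mean = 110/126 = 0.873, hence k = 1/CV² = 1.31.
Then θ = mean/k = 126/1.31 = 96.

k ≈ 1.31, θ ≈ 96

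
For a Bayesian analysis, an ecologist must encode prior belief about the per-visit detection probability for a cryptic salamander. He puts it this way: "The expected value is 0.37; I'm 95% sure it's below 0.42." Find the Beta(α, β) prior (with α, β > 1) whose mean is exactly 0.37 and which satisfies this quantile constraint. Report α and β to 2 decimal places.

With mean 0.37 fixed, write α = 0.37s, β = 0.63s where s = α+β.
Need P(θ < 0.42) = 0.95 under Beta(0.37s, 0.63s). Normal approximation: (q−m)/√(m(1−m)/s) ≈ z_{0.95} = 1.64, so s ≈ 0.37·0.63·(1.64)²/(0.42−0.37)² = 252.3.
At s = 252.3: P(θ<0.42) ≈ 0.948. Adjusting to match 0.95 gives s ≈ 257.25.
So α = 0.37·257.25 ≈ 95.18, β = 0.63·257.25 ≈ 162.07.

α ≈ 95.18, β ≈ 162.07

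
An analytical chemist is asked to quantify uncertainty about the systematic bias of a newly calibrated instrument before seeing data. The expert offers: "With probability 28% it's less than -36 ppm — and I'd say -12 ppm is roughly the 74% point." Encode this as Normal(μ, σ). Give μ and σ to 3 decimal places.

μ = -24.592, σ = 19.573

The p-quantile of Normal(μ,σ) is μ + z_p·σ, with z_{0.28} = -0.5828 and z_{0.74} = 0.6433.
Eliminate σ: μ = (z₂·x₁ − z₁·x₂)/(z₂ − z₁) = (0.6433·-36 − (-0.5828)·-12)/1.226 = -24.592.
Then σ = (x₂ − x₁)/(z₂ − z₁) = (-12 − -36)/1.226 = 19.573.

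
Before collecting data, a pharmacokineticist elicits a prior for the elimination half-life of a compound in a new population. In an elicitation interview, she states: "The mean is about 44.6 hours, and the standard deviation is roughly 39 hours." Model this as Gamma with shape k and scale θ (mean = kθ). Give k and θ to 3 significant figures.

For Gamma(k, scale θ): mean = kθ, variance = kθ², so CV = 1/√k.
CV = SD/mean = 39/44.6 = 0.8744, hence k = 1/CV² = 1.31.
Then θ = mean/k = 44.6/1.31 = 34.1.

k ≈ 1.31, θ ≈ 34.1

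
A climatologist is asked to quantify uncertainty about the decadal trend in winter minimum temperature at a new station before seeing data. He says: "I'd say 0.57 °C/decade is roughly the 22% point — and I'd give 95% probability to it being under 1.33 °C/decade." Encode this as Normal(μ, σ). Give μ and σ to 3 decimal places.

The p-quantile of Normal(μ,σ) is μ + z_p·σ, with z_{0.22} = -0.7722 and z_{0.95} = 1.645.
Eliminate σ: μ = (z₂·x₁ − z₁·x₂)/(z₂ − z₁) = (1.645·0.57 − (-0.7722)·1.33)/2.417 = 0.813.
Then σ = (x₂ − x₁)/(z₂ − z₁) = (1.33 − 0.57)/2.417 = 0.314.

μ = 0.813, σ = 0.314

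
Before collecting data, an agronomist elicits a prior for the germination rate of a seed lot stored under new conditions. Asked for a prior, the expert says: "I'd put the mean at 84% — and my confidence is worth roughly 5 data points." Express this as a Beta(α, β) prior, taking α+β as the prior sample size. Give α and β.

Under the effective-sample-size interpretation, Beta(α, β) has prior mean α/(α+β) and prior sample size α+β.
So α+β = 5 and α/(α+β) = 0.84, giving α = 0.84·5 = 4.2 and β = 5 − 4.2 = 0.8.

α = 4.2, β = 0.8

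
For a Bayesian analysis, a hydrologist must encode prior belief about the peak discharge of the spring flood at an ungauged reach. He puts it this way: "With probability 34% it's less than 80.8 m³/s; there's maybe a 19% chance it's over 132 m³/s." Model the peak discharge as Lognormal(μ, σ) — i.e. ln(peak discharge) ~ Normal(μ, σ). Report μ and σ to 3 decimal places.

If T ~ Lognormal(μ,σ) then ln T ~ Normal(μ,σ), so the p-quantile of ln T is μ + z_p·σ.
ln(80.8) = 4.392 and ln(132) = 4.883; z_{0.34} = -0.4125, z_{0.81} = 0.8779.
σ = (4.883 − 4.392)/(0.8779 − (-0.4125)) = 0.380.
μ = 4.392 − (-0.4125)·0.380 = 4.549.

μ ≈ 4.549, σ ≈ 0.380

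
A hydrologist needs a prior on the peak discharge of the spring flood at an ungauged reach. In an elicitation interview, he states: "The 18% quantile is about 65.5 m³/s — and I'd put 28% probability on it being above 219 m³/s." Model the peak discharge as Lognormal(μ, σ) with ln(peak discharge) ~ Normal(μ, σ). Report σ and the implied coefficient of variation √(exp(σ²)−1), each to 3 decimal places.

σ ≈ 0.806, CV ≈ 0.956

If T ~ Lognormal(μ,σ) then ln T ~ Normal(μ,σ), so the p-quantile of ln T is μ + z_p·σ.
ln(65.5) = 4.182 and ln(219) = 5.389; z_{0.18} = -0.9154, z_{0.72} = 0.5828.
σ = (5.389 − 4.182)/(0.5828 − (-0.9154)) = 0.806.
μ = 4.182 − (-0.9154)·0.806 = 4.920.
CV = √(exp(σ²)−1) = √(exp(0.6491)−1) = 0.956.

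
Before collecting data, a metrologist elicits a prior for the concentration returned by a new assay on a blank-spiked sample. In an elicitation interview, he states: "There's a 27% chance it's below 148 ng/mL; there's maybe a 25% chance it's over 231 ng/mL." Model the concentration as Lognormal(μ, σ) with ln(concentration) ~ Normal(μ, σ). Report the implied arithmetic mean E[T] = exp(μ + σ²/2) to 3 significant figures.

E[T] ≈ 194 ng/mL

If T ~ Lognormal(μ,σ) then ln T ~ Normal(μ,σ), so the p-quantile of ln T is μ + z_p·σ.
ln(148) = 4.997 and ln(231) = 5.442; z_{0.27} = -0.6128, z_{0.75} = 0.6745.
σ = (5.442 − 4.997)/(0.6745 − (-0.6128)) = 0.346.
μ = 4.997 − (-0.6128)·0.346 = 5.209.
E[T] = exp(μ + σ²/2) = exp(5.209 + 0.0598) = 194 ng/mL.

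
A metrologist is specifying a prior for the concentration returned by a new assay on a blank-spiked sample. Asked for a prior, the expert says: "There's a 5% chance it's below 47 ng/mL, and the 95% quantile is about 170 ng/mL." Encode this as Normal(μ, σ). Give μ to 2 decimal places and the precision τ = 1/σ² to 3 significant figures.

μ = 108.50, τ = 0.000715

The p-quantile of Normal(μ,σ) is μ + z_p·σ, with z_{0.05} = -1.645 and z_{0.95} = 1.645.
Eliminate σ: μ = (z₂·x₁ − z₁·x₂)/(z₂ − z₁) = (1.645·47 − (-1.645)·170)/3.29 = 108.50.
Then σ = (x₂ − x₁)/(z₂ − z₁) = (170 − 47)/3.29 = 37.39.
Precision τ = 1/σ² = 1/37.39² = 0.000715.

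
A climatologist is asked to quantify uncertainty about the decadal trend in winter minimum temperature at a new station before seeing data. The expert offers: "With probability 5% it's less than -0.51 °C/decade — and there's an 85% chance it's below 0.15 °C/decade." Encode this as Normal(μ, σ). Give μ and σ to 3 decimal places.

μ = -0.105, σ = 0.246

For Normal(μ,σ), the p-quantile is μ + z_p·σ. Here z_{0.05} = -1.645, z_{0.85} = 1.036.
So -0.51 = μ − 1.645σ and 0.15 = μ + 1.036σ.
Subtracting: σ = (0.15 − -0.51)/(1.036 − (-1.645)) = 0.246.
Then μ = -0.51 − (-1.645)·0.246 = -0.105.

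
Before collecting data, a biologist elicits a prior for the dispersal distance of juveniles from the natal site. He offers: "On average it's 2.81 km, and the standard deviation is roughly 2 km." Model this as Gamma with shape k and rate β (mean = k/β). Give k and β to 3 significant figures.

For Gamma(k, rate β): mean = k/β, variance = k/β², so CV = 1/√k.
CV = SD/mean = 2/2.81 = 0.7117, hence k = 1/CV² = 1.97.
Then β = k/mean = 1.97/2.81 = 0.703.

k ≈ 1.97, β ≈ 0.703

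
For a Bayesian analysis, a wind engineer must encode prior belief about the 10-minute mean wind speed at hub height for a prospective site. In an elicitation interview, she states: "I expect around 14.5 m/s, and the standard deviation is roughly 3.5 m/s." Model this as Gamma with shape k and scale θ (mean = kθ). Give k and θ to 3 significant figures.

k ≈ 17.2, θ ≈ 0.845

For Gamma(k, scale θ): mean = kθ, variance = kθ², so CV = 1/√k.
CV = SD/mean = 3.5/14.5 = 0.2414, hence k = 1/CV² = 17.2.
Then θ = mean/k = 14.5/17.2 = 0.845.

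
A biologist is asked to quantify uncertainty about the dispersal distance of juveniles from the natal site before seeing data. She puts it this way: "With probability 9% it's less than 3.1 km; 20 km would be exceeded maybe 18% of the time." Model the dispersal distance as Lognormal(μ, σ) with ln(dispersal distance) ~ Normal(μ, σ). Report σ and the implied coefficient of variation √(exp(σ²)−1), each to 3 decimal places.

If T ~ Lognormal(μ,σ) then ln T ~ Normal(μ,σ), so the p-quantile of ln T is μ + z_p·σ.
ln(3.1) = 1.131 and ln(20) = 2.996; z_{0.09} = -1.341, z_{0.82} = 0.9154.
σ = (2.996 − 1.131)/(0.9154 − (-1.341)) = 0.826.
μ = 1.131 − (-1.341)·0.826 = 2.239.
CV = √(exp(σ²)−1) = √(exp(0.6828)−1) = 0.990.

σ ≈ 0.826, CV ≈ 0.990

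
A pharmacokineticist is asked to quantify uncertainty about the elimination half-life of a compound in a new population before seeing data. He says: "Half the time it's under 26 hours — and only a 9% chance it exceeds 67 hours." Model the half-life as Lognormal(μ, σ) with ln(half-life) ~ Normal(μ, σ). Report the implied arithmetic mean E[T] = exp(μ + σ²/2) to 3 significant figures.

E[T] ≈ 33.4 hours

If T ~ Lognormal(μ,σ) then ln T ~ Normal(μ,σ), so the p-quantile of ln T is μ + z_p·σ.
ln(26) = 3.258 and ln(67) = 4.205; z_{0.5} = 0, z_{0.91} = 1.341.
σ = (4.205 − 3.258)/(1.341 − (0)) = 0.706.
μ = 3.258 − (0)·0.706 = 3.258.
E[T] = exp(μ + σ²/2) = exp(3.258 + 0.2492) = 33.4 hours.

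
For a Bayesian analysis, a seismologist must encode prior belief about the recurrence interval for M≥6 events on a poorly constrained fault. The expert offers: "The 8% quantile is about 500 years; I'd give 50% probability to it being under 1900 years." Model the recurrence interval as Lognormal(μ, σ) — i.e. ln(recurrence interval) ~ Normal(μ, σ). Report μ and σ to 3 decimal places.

If T ~ Lognormal(μ,σ) then ln T ~ Normal(μ,σ), so the p-quantile of ln T is μ + z_p·σ.
ln(500) = 6.215 and ln(1900) = 7.55; z_{0.08} = -1.405, z_{0.5} = 0.
σ = (7.55 − 6.215)/(0 − (-1.405)) = 0.950.
μ = 6.215 − (-1.405)·0.950 = 7.550.

μ ≈ 7.550, σ ≈ 0.950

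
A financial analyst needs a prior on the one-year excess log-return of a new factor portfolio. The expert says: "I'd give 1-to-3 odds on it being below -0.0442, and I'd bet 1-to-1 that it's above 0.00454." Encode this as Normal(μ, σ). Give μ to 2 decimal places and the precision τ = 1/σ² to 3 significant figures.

For Normal(μ,σ), the p-quantile is μ + z_p·σ. Here z_{0.25} = -0.6745, z_{0.5} = 0.
So -0.0442 = μ − 0.6745σ and 0.00454 = μ + 0σ.
Subtracting: σ = (0.00454 − -0.0442)/(0 − (-0.6745)) = 0.07.
Then μ = -0.0442 − (-0.6745)·0.07 = 0.00.
Precision τ = 1/σ² = 1/0.07226² = 192.

μ = 0.00, τ = 192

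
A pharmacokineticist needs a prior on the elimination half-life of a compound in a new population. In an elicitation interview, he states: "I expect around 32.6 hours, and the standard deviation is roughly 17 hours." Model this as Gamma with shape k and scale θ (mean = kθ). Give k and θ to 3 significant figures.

For Gamma(k, scale θ): mean = kθ, variance = kθ², so CV = 1/√k.
CV = SD/mean = 17/32.6 = 0.5215, hence k = 1/CV² = 3.68.
Then θ = mean/k = 32.6/3.68 = 8.87.

k ≈ 3.68, θ ≈ 8.87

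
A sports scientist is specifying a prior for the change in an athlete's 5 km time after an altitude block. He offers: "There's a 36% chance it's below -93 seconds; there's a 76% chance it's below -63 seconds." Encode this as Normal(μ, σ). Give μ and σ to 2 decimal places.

The p-quantile of Normal(μ,σ) is μ + z_p·σ, with z_{0.36} = -0.3585 and z_{0.76} = 0.7063.
Eliminate σ: μ = (z₂·x₁ − z₁·x₂)/(z₂ − z₁) = (0.7063·-93 − (-0.3585)·-63)/1.065 = -82.90.
Then σ = (x₂ − x₁)/(z₂ − z₁) = (-63 − -93)/1.065 = 28.18.

μ = -82.90, σ = 28.18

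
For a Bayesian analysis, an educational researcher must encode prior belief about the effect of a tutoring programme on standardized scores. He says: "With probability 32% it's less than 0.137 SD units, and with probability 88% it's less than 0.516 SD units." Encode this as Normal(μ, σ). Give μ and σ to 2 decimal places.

The p-quantile of Normal(μ,σ) is μ + z_p·σ, with z_{0.32} = -0.4677 and z_{0.88} = 1.175.
Eliminate σ: μ = (z₂·x₁ − z₁·x₂)/(z₂ − z₁) = (1.175·0.137 − (-0.4677)·0.516)/1.643 = 0.24.
Then σ = (x₂ − x₁)/(z₂ − z₁) = (0.516 − 0.137)/1.643 = 0.23.

μ = 0.24, σ = 0.23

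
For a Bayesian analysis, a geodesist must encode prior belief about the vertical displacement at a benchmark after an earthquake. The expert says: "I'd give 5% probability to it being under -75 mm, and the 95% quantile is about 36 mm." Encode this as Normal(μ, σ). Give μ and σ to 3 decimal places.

The p-quantile of Normal(μ,σ) is μ + z_p·σ, with z_{0.05} = -1.645 and z_{0.95} = 1.645.
Eliminate σ: μ = (z₂·x₁ − z₁·x₂)/(z₂ − z₁) = (1.645·-75 − (-1.645)·36)/3.29 = -19.500.
Then σ = (x₂ − x₁)/(z₂ − z₁) = (36 − -75)/3.29 = 33.742.

μ = -19.500, σ = 33.742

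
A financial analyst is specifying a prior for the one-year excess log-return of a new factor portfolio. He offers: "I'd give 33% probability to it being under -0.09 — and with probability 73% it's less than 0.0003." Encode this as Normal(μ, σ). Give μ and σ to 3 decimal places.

μ = -0.052, σ = 0.086

For Normal(μ,σ), the p-quantile is μ + z_p·σ. Here z_{0.33} = -0.4399, z_{0.73} = 0.6128.
So -0.09 = μ − 0.4399σ and 0.0003 = μ + 0.6128σ.
Subtracting: σ = (0.0003 − -0.09)/(0.6128 − (-0.4399)) = 0.086.
Then μ = -0.09 − (-0.4399)·0.086 = -0.052.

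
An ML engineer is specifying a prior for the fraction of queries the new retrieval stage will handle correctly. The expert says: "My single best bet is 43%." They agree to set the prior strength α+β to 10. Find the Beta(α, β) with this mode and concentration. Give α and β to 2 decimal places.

α = 4.44, β = 5.56

For α,β > 1 the Beta mode is (α−1)/(α+β−2). With α+β = 10, the mode is (α−1)/8.
Set (α−1)/8 = 0.43 → α = 1 + 0.43·8 = 4.44.
β = 10 − α = 5.56.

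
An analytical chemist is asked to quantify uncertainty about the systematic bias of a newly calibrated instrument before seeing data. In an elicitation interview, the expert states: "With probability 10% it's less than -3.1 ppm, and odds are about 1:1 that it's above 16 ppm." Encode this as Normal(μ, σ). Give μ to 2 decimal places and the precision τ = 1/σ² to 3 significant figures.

μ = 16.00, τ = 0.0045

For Normal(μ,σ), the p-quantile is μ + z_p·σ. Here z_{0.1} = -1.282, z_{0.5} = 0.
So -3.1 = μ − 1.282σ and 16 = μ + 0σ.
Subtracting: σ = (16 − -3.1)/(0 − (-1.282)) = 14.90.
Then μ = -3.1 − (-1.282)·14.90 = 16.00.
Precision τ = 1/σ² = 1/14.9² = 0.0045.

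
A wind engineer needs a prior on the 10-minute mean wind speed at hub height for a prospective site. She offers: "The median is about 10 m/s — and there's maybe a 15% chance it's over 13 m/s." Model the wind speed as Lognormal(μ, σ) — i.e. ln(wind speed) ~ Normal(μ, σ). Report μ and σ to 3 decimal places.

If T ~ Lognormal(μ,σ) then ln T ~ Normal(μ,σ), so the p-quantile of ln T is μ + z_p·σ.
ln(10) = 2.303 and ln(13) = 2.565; z_{0.5} = 0, z_{0.85} = 1.036.
σ = (2.565 − 2.303)/(1.036 − (0)) = 0.253.
μ = 2.303 − (0)·0.253 = 2.303.

μ ≈ 2.303, σ ≈ 0.253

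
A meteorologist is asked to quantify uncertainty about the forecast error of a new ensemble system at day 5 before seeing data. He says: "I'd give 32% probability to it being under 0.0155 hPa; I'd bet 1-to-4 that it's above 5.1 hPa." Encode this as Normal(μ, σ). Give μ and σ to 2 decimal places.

μ = 1.83, σ = 3.88

The p-quantile of Normal(μ,σ) is μ + z_p·σ, with z_{0.32} = -0.4677 and z_{0.8} = 0.8416.
Eliminate σ: μ = (z₂·x₁ − z₁·x₂)/(z₂ − z₁) = (0.8416·0.0155 − (-0.4677)·5.1)/1.309 = 1.83.
Then σ = (x₂ − x₁)/(z₂ − z₁) = (5.1 − 0.0155)/1.309 = 3.88.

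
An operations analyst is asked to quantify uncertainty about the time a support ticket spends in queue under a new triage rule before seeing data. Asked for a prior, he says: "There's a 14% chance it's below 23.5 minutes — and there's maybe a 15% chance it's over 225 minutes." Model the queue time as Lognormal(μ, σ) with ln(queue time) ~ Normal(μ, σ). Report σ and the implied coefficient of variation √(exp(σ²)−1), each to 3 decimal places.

If T ~ Lognormal(μ,σ) then ln T ~ Normal(μ,σ), so the p-quantile of ln T is μ + z_p·σ.
ln(23.5) = 3.157 and ln(225) = 5.416; z_{0.14} = -1.08, z_{0.85} = 1.036.
σ = (5.416 − 3.157)/(1.036 − (-1.08)) = 1.067.
μ = 3.157 − (-1.08)·1.067 = 4.310.
CV = √(exp(σ²)−1) = √(exp(1.1390)−1) = 1.457.

σ ≈ 1.067, CV ≈ 1.457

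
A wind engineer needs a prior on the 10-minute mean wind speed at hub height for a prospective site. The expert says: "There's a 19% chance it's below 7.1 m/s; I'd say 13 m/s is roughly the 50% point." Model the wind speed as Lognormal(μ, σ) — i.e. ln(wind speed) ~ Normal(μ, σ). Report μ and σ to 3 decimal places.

μ ≈ 2.565, σ ≈ 0.689

If T ~ Lognormal(μ,σ) then ln T ~ Normal(μ,σ), so the p-quantile of ln T is μ + z_p·σ.
ln(7.1) = 1.96 and ln(13) = 2.565; z_{0.19} = -0.8779, z_{0.5} = 0.
σ = (2.565 − 1.96)/(0 − (-0.8779)) = 0.689.
μ = 1.96 − (-0.8779)·0.689 = 2.565.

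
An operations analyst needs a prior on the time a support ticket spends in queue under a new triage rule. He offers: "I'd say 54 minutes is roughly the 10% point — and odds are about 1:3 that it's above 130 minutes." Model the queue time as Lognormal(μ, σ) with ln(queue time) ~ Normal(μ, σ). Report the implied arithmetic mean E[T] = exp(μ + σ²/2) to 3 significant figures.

E[T] ≈ 106 minutes

If T ~ Lognormal(μ,σ) then ln T ~ Normal(μ,σ), so the p-quantile of ln T is μ + z_p·σ.
ln(54) = 3.989 and ln(130) = 4.868; z_{0.1} = -1.282, z_{0.75} = 0.6745.
σ = (4.868 − 3.989)/(0.6745 − (-1.282)) = 0.449.
μ = 3.989 − (-1.282)·0.449 = 4.565.
E[T] = exp(μ + σ²/2) = exp(4.565 + 0.1009) = 106 minutes.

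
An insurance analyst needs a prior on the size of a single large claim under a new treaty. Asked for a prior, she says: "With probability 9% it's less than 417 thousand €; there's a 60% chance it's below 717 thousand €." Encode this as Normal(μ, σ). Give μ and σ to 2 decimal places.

The p-quantile of Normal(μ,σ) is μ + z_p·σ, with z_{0.09} = -1.341 and z_{0.6} = 0.2533.
Eliminate σ: μ = (z₂·x₁ − z₁·x₂)/(z₂ − z₁) = (0.2533·417 − (-1.341)·717)/1.594 = 669.32.
Then σ = (x₂ − x₁)/(z₂ − z₁) = (717 − 417)/1.594 = 188.19.

μ = 669.32, σ = 188.19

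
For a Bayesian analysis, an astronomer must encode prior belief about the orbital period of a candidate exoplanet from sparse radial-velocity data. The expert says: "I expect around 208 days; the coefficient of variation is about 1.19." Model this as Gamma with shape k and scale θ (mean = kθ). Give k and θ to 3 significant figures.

For Gamma(k, scale θ): mean = kθ, variance = kθ², so CV = 1/√k.
CV = 1.19, hence k = 1/CV² = 0.706.
Then θ = mean/k = 208/0.706 = 295.

k ≈ 0.706, θ ≈ 295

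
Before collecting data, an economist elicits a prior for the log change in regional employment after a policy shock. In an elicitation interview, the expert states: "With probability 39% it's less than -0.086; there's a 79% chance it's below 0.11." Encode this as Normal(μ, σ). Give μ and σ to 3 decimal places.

μ = -0.036, σ = 0.181

The p-quantile of Normal(μ,σ) is μ + z_p·σ, with z_{0.39} = -0.2793 and z_{0.79} = 0.8064.
Eliminate σ: μ = (z₂·x₁ − z₁·x₂)/(z₂ − z₁) = (0.8064·-0.086 − (-0.2793)·0.11)/1.086 = -0.036.
Then σ = (x₂ − x₁)/(z₂ − z₁) = (0.11 − -0.086)/1.086 = 0.181.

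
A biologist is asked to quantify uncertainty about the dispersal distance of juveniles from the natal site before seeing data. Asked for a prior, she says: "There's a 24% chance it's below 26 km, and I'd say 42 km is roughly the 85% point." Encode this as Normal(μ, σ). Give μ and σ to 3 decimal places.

μ = 32.485, σ = 9.181

The p-quantile of Normal(μ,σ) is μ + z_p·σ, with z_{0.24} = -0.7063 and z_{0.85} = 1.036.
Eliminate σ: μ = (z₂·x₁ − z₁·x₂)/(z₂ − z₁) = (1.036·26 − (-0.7063)·42)/1.743 = 32.485.
Then σ = (x₂ − x₁)/(z₂ − z₁) = (42 − 26)/1.743 = 9.181.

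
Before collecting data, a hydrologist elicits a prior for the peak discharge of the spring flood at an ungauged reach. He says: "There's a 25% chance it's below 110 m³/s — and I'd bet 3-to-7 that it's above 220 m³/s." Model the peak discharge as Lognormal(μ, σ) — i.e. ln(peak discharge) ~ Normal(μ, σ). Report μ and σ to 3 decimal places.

If T ~ Lognormal(μ,σ) then ln T ~ Normal(μ,σ), so the p-quantile of ln T is μ + z_p·σ.
ln(110) = 4.7 and ln(220) = 5.394; z_{0.25} = -0.6745, z_{0.7} = 0.5244.
σ = (5.394 − 4.7)/(0.5244 − (-0.6745)) = 0.578.
μ = 4.7 − (-0.6745)·0.578 = 5.090.

μ ≈ 5.090, σ ≈ 0.578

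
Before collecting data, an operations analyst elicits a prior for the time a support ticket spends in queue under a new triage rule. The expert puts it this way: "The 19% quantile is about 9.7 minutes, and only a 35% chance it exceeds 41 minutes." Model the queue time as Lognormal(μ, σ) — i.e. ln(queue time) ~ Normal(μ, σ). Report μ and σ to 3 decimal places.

μ ≈ 3.274, σ ≈ 1.141

If T ~ Lognormal(μ,σ) then ln T ~ Normal(μ,σ), so the p-quantile of ln T is μ + z_p·σ.
ln(9.7) = 2.272 and ln(41) = 3.714; z_{0.19} = -0.8779, z_{0.65} = 0.3853.
σ = (3.714 − 2.272)/(0.3853 − (-0.8779)) = 1.141.
μ = 2.272 − (-0.8779)·1.141 = 3.274.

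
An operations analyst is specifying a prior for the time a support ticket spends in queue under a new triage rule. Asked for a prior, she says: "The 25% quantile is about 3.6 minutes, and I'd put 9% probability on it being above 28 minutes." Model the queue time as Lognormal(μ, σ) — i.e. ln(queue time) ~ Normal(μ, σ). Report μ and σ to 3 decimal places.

μ ≈ 1.967, σ ≈ 1.018

If T ~ Lognormal(μ,σ) then ln T ~ Normal(μ,σ), so the p-quantile of ln T is μ + z_p·σ.
ln(3.6) = 1.281 and ln(28) = 3.332; z_{0.25} = -0.6745, z_{0.91} = 1.341.
σ = (3.332 − 1.281)/(1.341 − (-0.6745)) = 1.018.
μ = 1.281 − (-0.6745)·1.018 = 1.967.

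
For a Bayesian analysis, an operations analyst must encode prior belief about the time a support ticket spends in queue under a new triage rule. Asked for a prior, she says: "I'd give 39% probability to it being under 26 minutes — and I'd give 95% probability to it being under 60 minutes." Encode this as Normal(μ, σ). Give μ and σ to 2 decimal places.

For Normal(μ,σ), the p-quantile is μ + z_p·σ. Here z_{0.39} = -0.2793, z_{0.95} = 1.645.
So 26 = μ − 0.2793σ and 60 = μ + 1.645σ.
Subtracting: σ = (60 − 26)/(1.645 − (-0.2793)) = 17.67.
Then μ = 26 − (-0.2793)·17.67 = 30.94.

μ = 30.94, σ = 17.67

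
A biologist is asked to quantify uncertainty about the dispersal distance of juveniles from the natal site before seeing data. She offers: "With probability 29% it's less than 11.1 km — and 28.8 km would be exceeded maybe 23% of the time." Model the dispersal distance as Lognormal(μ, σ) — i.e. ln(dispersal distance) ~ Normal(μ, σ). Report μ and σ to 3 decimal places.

μ ≈ 2.815, σ ≈ 0.738

If T ~ Lognormal(μ,σ) then ln T ~ Normal(μ,σ), so the p-quantile of ln T is μ + z_p·σ.
ln(11.1) = 2.407 and ln(28.8) = 3.36; z_{0.29} = -0.5534, z_{0.77} = 0.7388.
σ = (3.36 − 2.407)/(0.7388 − (-0.5534)) = 0.738.
μ = 2.407 − (-0.5534)·0.738 = 2.815.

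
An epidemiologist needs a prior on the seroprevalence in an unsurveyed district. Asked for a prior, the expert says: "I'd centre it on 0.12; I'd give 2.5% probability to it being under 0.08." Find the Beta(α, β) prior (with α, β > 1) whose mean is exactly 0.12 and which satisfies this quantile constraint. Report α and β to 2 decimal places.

α ≈ 25.59, β ≈ 187.69

With mean 0.12 fixed, write α = 0.12s, β = 0.88s where s = α+β.
Need P(θ < 0.08) = 0.025 under Beta(0.12s, 0.88s). Normal approximation: (q−m)/√(m(1−m)/s) ≈ z_{0.025} = -1.96, so s ≈ 0.12·0.88·(-1.96)²/(0.08−0.12)² = 253.5.
At s = 253.5: P(θ<0.08) ≈ 0.016. Adjusting to match 0.025 gives s ≈ 213.29.
So α = 0.12·213.29 ≈ 25.59, β = 0.88·213.29 ≈ 187.69.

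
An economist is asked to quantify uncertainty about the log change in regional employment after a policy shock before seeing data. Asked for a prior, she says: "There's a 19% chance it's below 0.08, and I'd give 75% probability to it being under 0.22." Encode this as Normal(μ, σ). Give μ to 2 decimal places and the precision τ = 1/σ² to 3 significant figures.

μ = 0.16, τ = 123

For Normal(μ,σ), the p-quantile is μ + z_p·σ. Here z_{0.19} = -0.8779, z_{0.75} = 0.6745.
So 0.08 = μ − 0.8779σ and 0.22 = μ + 0.6745σ.
Subtracting: σ = (0.22 − 0.08)/(0.6745 − (-0.8779)) = 0.09.
Then μ = 0.08 − (-0.8779)·0.09 = 0.16.
Precision τ = 1/σ² = 1/0.09018² = 123.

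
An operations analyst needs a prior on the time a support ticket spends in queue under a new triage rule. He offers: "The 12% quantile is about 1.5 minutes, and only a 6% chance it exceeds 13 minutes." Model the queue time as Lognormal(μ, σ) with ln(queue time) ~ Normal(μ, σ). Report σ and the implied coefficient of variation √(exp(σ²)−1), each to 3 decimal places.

If T ~ Lognormal(μ,σ) then ln T ~ Normal(μ,σ), so the p-quantile of ln T is μ + z_p·σ.
ln(1.5) = 0.4055 and ln(13) = 2.565; z_{0.12} = -1.175, z_{0.94} = 1.555.
σ = (2.565 − 0.4055)/(1.555 − (-1.175)) = 0.791.
μ = 0.4055 − (-1.175)·0.791 = 1.335.
CV = √(exp(σ²)−1) = √(exp(0.6258)−1) = 0.933.

σ ≈ 0.791, CV ≈ 0.933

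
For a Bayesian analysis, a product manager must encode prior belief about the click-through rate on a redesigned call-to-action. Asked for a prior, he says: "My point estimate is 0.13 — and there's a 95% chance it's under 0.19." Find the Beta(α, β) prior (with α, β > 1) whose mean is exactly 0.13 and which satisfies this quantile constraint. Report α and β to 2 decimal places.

With mean 0.13 fixed, write α = 0.13s, β = 0.87s where s = α+β.
Need P(θ < 0.19) = 0.95 under Beta(0.13s, 0.87s). Normal approximation: (q−m)/√(m(1−m)/s) ≈ z_{0.95} = 1.64, so s ≈ 0.13·0.87·(1.64)²/(0.19−0.13)² = 85.0.
At s = 85.0: P(θ<0.19) ≈ 0.939. Adjusting to match 0.95 gives s ≈ 96.80.
So α = 0.13·96.80 ≈ 12.58, β = 0.87·96.80 ≈ 84.22.

α ≈ 12.58, β ≈ 84.22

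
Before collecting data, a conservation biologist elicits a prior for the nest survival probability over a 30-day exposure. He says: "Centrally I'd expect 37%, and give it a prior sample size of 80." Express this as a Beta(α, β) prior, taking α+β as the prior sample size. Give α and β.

Under the effective-sample-size interpretation, Beta(α, β) has prior mean α/(α+β) and prior sample size α+β.
So α+β = 80 and α/(α+β) = 0.37, giving α = 0.37·80 = 29.6 and β = 80 − 29.6 = 50.4.

α = 29.6, β = 50.4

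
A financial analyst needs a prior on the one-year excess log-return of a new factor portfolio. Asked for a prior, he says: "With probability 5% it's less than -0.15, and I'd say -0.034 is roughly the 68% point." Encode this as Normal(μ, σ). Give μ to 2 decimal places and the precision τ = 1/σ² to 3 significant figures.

For Normal(μ,σ), the p-quantile is μ + z_p·σ. Here z_{0.05} = -1.645, z_{0.68} = 0.4677.
So -0.15 = μ − 1.645σ and -0.034 = μ + 0.4677σ.
Subtracting: σ = (-0.034 − -0.15)/(0.4677 − (-1.645)) = 0.05.
Then μ = -0.15 − (-1.645)·0.05 = -0.06.
Precision τ = 1/σ² = 1/0.05491² = 332.

μ = -0.06, τ = 332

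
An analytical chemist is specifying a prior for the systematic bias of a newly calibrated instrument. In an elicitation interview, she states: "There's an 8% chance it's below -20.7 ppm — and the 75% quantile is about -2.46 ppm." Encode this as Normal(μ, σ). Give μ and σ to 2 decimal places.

μ = -8.38, σ = 8.77

The p-quantile of Normal(μ,σ) is μ + z_p·σ, with z_{0.08} = -1.405 and z_{0.75} = 0.6745.
Eliminate σ: μ = (z₂·x₁ − z₁·x₂)/(z₂ − z₁) = (0.6745·-20.7 − (-1.405)·-2.46)/2.08 = -8.38.
Then σ = (x₂ − x₁)/(z₂ − z₁) = (-2.46 − -20.7)/2.08 = 8.77.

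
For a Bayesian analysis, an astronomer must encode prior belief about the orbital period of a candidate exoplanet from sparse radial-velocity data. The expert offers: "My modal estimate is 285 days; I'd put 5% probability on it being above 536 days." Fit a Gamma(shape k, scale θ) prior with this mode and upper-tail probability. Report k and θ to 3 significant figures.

k ≈ 7.97, θ ≈ 40.9

Gamma(k,θ) with k>1 has mode (k−1)θ, so θ = 285/(k−1).
Need P(X < 536) = 0.95 with θ tied to k this way. Start at k = 2, θ = 285: P(X<536) ≈ 0.561.
Too low — raise k to concentrate. Iterating converges to k ≈ 7.97.
Then θ = 285/(7.97−1) ≈ 40.9.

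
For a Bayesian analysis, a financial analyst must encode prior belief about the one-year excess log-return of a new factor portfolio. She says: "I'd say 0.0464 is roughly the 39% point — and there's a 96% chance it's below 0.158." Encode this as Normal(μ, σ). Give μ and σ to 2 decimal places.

The p-quantile of Normal(μ,σ) is μ + z_p·σ, with z_{0.39} = -0.2793 and z_{0.96} = 1.751.
Eliminate σ: μ = (z₂·x₁ − z₁·x₂)/(z₂ − z₁) = (1.751·0.0464 − (-0.2793)·0.158)/2.03 = 0.06.
Then σ = (x₂ − x₁)/(z₂ − z₁) = (0.158 − 0.0464)/2.03 = 0.05.

μ = 0.06, σ = 0.05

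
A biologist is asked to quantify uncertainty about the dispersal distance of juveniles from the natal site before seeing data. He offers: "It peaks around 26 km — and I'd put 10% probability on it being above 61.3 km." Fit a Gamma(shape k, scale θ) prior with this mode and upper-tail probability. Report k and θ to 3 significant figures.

k ≈ 3.61, θ ≈ 9.95

Gamma(k,θ) with k>1 has mode (k−1)θ, so θ = 26/(k−1).
Need P(X < 61.3) = 0.9 with θ tied to k this way. Start at k = 2, θ = 26: P(X<61.3) ≈ 0.682.
Too low — raise k to concentrate. Iterating converges to k ≈ 3.61.
Then θ = 26/(3.61−1) ≈ 9.95.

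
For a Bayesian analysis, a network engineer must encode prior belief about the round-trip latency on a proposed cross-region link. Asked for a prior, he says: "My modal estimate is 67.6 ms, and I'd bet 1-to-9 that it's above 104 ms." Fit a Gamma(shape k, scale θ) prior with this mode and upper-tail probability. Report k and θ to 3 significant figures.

Gamma(k,θ) with k>1 has mode (k−1)θ, so θ = 67.6/(k−1).
Need P(X < 104) = 0.9 with θ tied to k this way. Start at k = 2, θ = 67.6: P(X<104) ≈ 0.455.
Too low — raise k to concentrate. Iterating converges to k ≈ 11.1.
Then θ = 67.6/(11.1−1) ≈ 6.72.

k ≈ 11.1, θ ≈ 6.72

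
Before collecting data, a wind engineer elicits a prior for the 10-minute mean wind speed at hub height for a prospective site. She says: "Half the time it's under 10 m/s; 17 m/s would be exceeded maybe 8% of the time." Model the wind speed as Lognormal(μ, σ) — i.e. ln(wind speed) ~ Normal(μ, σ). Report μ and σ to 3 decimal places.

If T ~ Lognormal(μ,σ) then ln T ~ Normal(μ,σ), so the p-quantile of ln T is μ + z_p·σ.
ln(10) = 2.303 and ln(17) = 2.833; z_{0.5} = 0, z_{0.92} = 1.405.
σ = (2.833 − 2.303)/(1.405 − (0)) = 0.378.
μ = 2.303 − (0)·0.378 = 2.303.

μ ≈ 2.303, σ ≈ 0.378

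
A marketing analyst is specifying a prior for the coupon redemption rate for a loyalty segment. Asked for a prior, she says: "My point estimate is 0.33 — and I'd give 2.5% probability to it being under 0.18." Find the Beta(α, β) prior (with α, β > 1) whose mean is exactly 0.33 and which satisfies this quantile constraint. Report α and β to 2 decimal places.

α ≈ 10.41, β ≈ 21.13

With mean 0.33 fixed, write α = 0.33s, β = 0.67s where s = α+β.
Need P(θ < 0.18) = 0.025 under Beta(0.33s, 0.67s). Normal approximation: (q−m)/√(m(1−m)/s) ≈ z_{0.025} = -1.96, so s ≈ 0.33·0.67·(-1.96)²/(0.18−0.33)² = 37.7.
At s = 37.7: P(θ<0.18) ≈ 0.016. Adjusting to match 0.025 gives s ≈ 31.53.
So α = 0.33·31.53 ≈ 10.41, β = 0.67·31.53 ≈ 21.13.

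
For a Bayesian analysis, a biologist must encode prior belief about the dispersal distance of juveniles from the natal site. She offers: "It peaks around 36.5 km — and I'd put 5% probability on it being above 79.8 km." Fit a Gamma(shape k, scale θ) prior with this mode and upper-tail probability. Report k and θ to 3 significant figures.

k ≈ 5.5, θ ≈ 8.11

Gamma(k,θ) with k>1 has mode (k−1)θ, so θ = 36.5/(k−1).
Need P(X < 79.8) = 0.95 with θ tied to k this way. Start at k = 2, θ = 36.5: P(X<79.8) ≈ 0.642.
Too low — raise k to concentrate. Iterating converges to k ≈ 5.5.
Then θ = 36.5/(5.5−1) ≈ 8.11.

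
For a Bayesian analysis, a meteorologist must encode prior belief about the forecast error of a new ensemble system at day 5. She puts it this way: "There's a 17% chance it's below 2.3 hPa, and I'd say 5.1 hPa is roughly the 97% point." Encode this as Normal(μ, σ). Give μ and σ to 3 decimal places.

For Normal(μ,σ), the p-quantile is μ + z_p·σ. Here z_{0.17} = -0.9542, z_{0.97} = 1.881.
So 2.3 = μ − 0.9542σ and 5.1 = μ + 1.881σ.
Subtracting: σ = (5.1 − 2.3)/(1.881 − (-0.9542)) = 0.988.
Then μ = 2.3 − (-0.9542)·0.988 = 3.242.

μ = 3.242, σ = 0.988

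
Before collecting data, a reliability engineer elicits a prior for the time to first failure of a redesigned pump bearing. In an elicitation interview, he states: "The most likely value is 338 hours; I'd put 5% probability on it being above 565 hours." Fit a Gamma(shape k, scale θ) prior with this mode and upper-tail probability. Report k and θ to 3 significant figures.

k ≈ 11.6, θ ≈ 31.9

Gamma(k,θ) with k>1 has mode (k−1)θ, so θ = 338/(k−1).
Need P(X < 565) = 0.95 with θ tied to k this way. Start at k = 2, θ = 338: P(X<565) ≈ 0.498.
Too low — raise k to concentrate. Iterating converges to k ≈ 11.6.
Then θ = 338/(11.6−1) ≈ 31.9.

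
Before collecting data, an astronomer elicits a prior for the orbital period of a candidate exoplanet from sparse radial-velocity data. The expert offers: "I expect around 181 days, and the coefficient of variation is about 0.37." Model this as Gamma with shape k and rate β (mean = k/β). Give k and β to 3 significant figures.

For Gamma(k, rate β): mean = k/β, variance = k/β², so CV = 1/√k.
CV = 0.37, hence k = 1/CV² = 7.3.
Then β = k/mean = 7.3/181 = 0.0404.

k ≈ 7.3, β ≈ 0.0404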